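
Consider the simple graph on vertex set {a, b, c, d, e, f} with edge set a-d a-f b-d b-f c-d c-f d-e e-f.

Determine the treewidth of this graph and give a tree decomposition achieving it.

Treewidth 2.
One such decomposition:
Bags: B1 = {a, d, f}  B2 = {b, d, f}  B3 = {d, e, f}  B4 = {c, d, f}
Tree: B1–B2, B2–B3, B3–B4

The largest bag has 3 vertices, giving width 2; this decomposition certifies tw(G) ≤ 2. The edges d–a–f–b–d form a cycle, so G is not a tree and its treewidth is at least 2. Hence tw(G) = 2 exactly.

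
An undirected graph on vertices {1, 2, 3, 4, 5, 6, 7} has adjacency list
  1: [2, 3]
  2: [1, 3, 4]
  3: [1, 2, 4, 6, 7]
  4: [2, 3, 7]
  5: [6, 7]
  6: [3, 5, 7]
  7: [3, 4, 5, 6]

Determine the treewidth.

A width-2 tree decomposition is:
Bags: B1 = {3, 4, 7}  B2 = {2, 3, 4}  B3 = {3, 6, 7}  B4 = {5, 6, 7}  B5 = {1, 2, 3}
Tree: B1–B2, B1–B3, B3–B4, B2–B5
The largest bag has 3 vertices, giving width 2; this decomposition certifies tw(G) ≤ 2. For the lower bound, the 3 vertices {1, 2, 3} are pairwise adjacent, and any tree decomposition puts a clique entirely inside one bag — forcing width ≥ 2. Hence tw(G) = 2 exactly.

2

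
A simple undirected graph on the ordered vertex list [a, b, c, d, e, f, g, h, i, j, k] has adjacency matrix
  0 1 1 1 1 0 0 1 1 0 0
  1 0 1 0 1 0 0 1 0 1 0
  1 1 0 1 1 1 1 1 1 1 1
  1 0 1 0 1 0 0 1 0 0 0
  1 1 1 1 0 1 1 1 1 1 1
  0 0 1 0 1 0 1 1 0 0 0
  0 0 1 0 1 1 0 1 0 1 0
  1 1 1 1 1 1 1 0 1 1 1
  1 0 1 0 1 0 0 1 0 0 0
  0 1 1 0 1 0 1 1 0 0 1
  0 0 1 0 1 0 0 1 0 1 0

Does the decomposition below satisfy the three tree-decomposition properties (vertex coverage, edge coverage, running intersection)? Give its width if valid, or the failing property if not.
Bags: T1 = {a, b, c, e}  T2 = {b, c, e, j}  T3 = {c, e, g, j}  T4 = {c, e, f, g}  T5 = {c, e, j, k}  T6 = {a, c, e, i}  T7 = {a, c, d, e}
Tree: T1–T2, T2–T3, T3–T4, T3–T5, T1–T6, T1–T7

No — vertex h appears in no bag.

A tree decomposition must satisfy three properties: every vertex lies in some bag; for every edge, both endpoints lie together in some bag; and for every vertex, the bags containing it form a connected subtree. Here vertex h appears in no bag, so the decomposition is invalid.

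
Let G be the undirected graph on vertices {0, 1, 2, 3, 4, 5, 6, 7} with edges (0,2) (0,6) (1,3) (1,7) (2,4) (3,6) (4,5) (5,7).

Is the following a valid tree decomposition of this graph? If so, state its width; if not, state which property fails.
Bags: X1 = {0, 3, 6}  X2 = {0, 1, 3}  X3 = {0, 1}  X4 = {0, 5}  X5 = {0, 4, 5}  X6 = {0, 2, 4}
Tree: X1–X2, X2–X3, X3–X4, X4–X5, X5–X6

A tree decomposition must satisfy three properties: every vertex lies in some bag; for every edge, both endpoints lie together in some bag; and for every vertex, the bags containing it form a connected subtree. Here vertex 7 appears in no bag, so the decomposition is invalid.

No — vertex 7 appears in no bag.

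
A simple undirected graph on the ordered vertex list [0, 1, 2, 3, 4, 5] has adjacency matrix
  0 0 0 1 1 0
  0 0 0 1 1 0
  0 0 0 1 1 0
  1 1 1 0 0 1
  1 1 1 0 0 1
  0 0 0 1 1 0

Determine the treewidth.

2

A width-2 tree decomposition is:
Bags: B1 = {1, 3, 4}  B2 = {0, 3, 4}  B3 = {2, 3, 4}  B4 = {3, 4, 5}
Tree: B1–B2, B2–B3, B3–B4
Each bag holds 3 vertices, so the decomposition has width 2, which upper-bounds the treewidth. For the lower bound, G contains the cycle 3–1–4–0–3, so G is not a forest; only forests have treewidth ≤ 1, hence tw(G) ≥ 2. The upper and lower bounds meet at 2, so that is the treewidth.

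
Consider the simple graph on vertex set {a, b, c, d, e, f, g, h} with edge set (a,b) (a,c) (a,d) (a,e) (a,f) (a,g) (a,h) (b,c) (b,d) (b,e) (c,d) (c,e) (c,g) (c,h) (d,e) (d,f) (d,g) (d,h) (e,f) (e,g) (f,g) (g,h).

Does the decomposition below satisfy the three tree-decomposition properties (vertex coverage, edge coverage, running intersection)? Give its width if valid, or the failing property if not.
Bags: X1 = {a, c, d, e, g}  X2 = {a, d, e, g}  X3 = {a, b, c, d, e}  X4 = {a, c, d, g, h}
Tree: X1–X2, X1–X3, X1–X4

A tree decomposition must satisfy three properties: every vertex lies in some bag; for every edge, both endpoints lie together in some bag; and for every vertex, the bags containing it form a connected subtree. Here vertex f appears in no bag, so the decomposition is invalid.

No — vertex f appears in no bag.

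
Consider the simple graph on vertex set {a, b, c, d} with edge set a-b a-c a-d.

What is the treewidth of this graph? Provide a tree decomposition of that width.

Treewidth 1.
Bags: B1 = {a, c}  B2 = {a, b}  B3 = {a, d}
Tree: B1–B2, B2–B3

Each bag holds 2 vertices, so the decomposition has width 1, which upper-bounds the treewidth. Since G has at least one edge (e.g. c–a), it is not an edgeless graph, so tw(G) ≥ 1. Hence tw(G) = 1 exactly.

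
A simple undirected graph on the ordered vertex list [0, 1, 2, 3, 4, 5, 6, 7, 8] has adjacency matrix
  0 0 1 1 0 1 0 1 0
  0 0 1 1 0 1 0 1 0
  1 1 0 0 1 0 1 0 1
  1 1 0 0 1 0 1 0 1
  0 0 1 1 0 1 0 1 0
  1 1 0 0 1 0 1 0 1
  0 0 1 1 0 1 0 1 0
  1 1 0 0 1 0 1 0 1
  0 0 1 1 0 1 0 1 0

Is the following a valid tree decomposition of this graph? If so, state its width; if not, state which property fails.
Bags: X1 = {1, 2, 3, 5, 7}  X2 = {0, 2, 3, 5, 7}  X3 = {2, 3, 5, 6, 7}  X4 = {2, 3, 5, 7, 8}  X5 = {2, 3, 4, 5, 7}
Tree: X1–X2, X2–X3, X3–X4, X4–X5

Yes; width 4.

Checking the three conditions: (i) the bags cover all of {0, 1, 2, 3, 4, 5, 6, 7, 8}; (ii) for each edge, some bag contains both endpoints; (iii) the bags containing any fixed vertex form a subtree. All hold, so the decomposition is valid with width 5 − 1 = 4.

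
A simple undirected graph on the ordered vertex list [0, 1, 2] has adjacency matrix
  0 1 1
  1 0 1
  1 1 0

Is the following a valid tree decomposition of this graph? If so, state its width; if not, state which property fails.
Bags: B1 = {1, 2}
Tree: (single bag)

A tree decomposition must satisfy three properties: every vertex lies in some bag; for every edge, both endpoints lie together in some bag; and for every vertex, the bags containing it form a connected subtree. Here vertex 0 appears in no bag, so the decomposition is invalid.

No — vertex 0 appears in no bag.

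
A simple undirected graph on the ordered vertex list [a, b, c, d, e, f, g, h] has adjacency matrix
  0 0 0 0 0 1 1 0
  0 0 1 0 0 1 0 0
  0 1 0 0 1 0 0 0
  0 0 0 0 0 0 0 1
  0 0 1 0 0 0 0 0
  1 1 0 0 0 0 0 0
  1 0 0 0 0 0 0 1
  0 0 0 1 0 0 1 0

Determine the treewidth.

1

A width-1 tree decomposition is:
Bags: B1 = {d, h}  B2 = {g, h}  B3 = {a, g}  B4 = {a, f}  B5 = {b, f}  B6 = {b, c}  B7 = {c, e}
Tree: B1–B2, B2–B3, B3–B4, B4–B5, B5–B6, B6–B7
Each bag holds 2 vertices, so the decomposition has width 1, which upper-bounds the treewidth. Since G has at least one edge (e.g. d–h), it is not an edgeless graph, so tw(G) ≥ 1. The upper and lower bounds meet at 1, so that is the treewidth.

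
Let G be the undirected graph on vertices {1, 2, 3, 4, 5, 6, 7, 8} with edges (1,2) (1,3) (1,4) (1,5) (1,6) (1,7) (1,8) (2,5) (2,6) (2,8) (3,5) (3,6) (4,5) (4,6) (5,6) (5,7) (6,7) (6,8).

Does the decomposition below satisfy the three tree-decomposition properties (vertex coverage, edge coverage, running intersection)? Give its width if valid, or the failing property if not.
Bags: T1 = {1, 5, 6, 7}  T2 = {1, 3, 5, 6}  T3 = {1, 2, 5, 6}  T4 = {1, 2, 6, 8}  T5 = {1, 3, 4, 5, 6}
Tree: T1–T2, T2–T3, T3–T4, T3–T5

A tree decomposition must satisfy three properties: every vertex lies in some bag; for every edge, both endpoints lie together in some bag; and for every vertex, the bags containing it form a connected subtree. Here bags containing vertex 3 are not connected in the tree, so the decomposition is invalid.

No — bags containing vertex 3 are not connected in the tree.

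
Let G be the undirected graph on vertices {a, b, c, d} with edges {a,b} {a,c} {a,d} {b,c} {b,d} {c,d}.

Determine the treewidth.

3

A width-3 tree decomposition is:
Bags: B1 = {a, b, c, d}
Tree: (single bag)
A single bag containing all 4 vertices is trivially a valid decomposition of width 3. Conversely, {a, b, c, d} is a clique of size 4, and the vertices of any clique must share a bag in every tree decomposition; so some bag has ≥ 4 vertices and tw(G) ≥ 3. Combining the bounds, tw(G) = 3.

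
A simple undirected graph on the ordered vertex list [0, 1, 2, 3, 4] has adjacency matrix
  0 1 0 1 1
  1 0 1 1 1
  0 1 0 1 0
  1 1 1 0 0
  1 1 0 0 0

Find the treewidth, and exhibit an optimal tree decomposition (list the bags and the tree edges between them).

Treewidth 2.
One such decomposition:
Bags: B1 = {0, 1, 3}  B2 = {0, 1, 4}  B3 = {1, 2, 3}
Tree: B1–B2, B1–B3

Every bag has size at most 3, so the width is 3 − 1 = 2 and tw(G) ≤ 2. For the lower bound, the 3 vertices {0, 1, 3} are pairwise adjacent, and any tree decomposition puts a clique entirely inside one bag — forcing width ≥ 2. Therefore the treewidth is 2.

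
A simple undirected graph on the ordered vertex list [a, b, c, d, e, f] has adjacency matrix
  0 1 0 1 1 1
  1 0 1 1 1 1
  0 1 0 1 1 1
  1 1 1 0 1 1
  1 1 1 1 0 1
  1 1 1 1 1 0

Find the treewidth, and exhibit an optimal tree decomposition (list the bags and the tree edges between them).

Treewidth 4.
One such decomposition:
Bags: B1 = {a, b, d, e, f}  B2 = {b, c, d, e, f}
Tree: B1–B2

The largest bag has 5 vertices, giving width 4; this decomposition certifies tw(G) ≤ 4. For the lower bound, the 5 vertices {b, c, d, e, f} are pairwise adjacent, and any tree decomposition puts a clique entirely inside one bag — forcing width ≥ 4. Therefore the treewidth is 4.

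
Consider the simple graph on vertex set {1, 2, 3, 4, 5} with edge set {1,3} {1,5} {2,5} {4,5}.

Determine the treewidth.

1

A width-1 tree decomposition is:
Bags: B1 = {4, 5}  B2 = {2, 5}  B3 = {1, 5}  B4 = {1, 3}
Tree: B1–B2, B1–B3, B3–B4
The largest bag has 2 vertices, giving width 1; this decomposition certifies tw(G) ≤ 1. Any graph with an edge has treewidth ≥ 1, and G has the edge 5–4. Combining the bounds, tw(G) = 1.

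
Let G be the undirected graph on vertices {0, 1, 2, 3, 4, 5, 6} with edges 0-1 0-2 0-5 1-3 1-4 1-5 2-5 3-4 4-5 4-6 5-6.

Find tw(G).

A width-2 tree decomposition is:
Bags: B1 = {0, 1, 5}  B2 = {1, 4, 5}  B3 = {4, 5, 6}  B4 = {1, 3, 4}  B5 = {0, 2, 5}
Tree: B1–B2, B2–B3, B2–B4, B1–B5
The largest bag has 3 vertices, giving width 2; this decomposition certifies tw(G) ≤ 2. On the other hand G contains the 3-clique {1, 3, 4}. A clique must lie in a single bag of any decomposition, so no decomposition can have width below 2. Therefore the treewidth is 2.

2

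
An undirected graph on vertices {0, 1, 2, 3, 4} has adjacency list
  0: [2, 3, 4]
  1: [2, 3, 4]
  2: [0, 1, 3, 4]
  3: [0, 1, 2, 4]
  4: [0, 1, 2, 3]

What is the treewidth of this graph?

A width-3 tree decomposition is:
Bags: B1 = {0, 2, 3, 4}  B2 = {1, 2, 3, 4}
Tree: B1–B2
Every bag has size at most 4, so the width is 4 − 1 = 3 and tw(G) ≤ 3. On the other hand G contains the 4-clique {0, 2, 3, 4}. A clique must lie in a single bag of any decomposition, so no decomposition can have width below 3. Therefore the treewidth is 3.

3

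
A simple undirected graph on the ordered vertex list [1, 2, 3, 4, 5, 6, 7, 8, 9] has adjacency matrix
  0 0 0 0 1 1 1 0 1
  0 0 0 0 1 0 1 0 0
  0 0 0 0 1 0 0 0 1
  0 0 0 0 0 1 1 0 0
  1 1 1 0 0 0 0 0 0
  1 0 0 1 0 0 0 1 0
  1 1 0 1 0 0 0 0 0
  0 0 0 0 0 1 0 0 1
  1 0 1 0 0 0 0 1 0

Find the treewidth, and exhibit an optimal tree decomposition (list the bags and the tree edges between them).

Treewidth 3.
Bags: B1 = {2, 3, 5, 9}  B2 = {1, 2, 5, 9}  B3 = {1, 2, 7, 9}  B4 = {1, 7, 8, 9}  B5 = {1, 6, 7, 8}  B6 = {4, 6, 7, 8}
Tree: B1–B2, B2–B3, B3–B4, B4–B5, B5–B6

Every bag has size at most 4, so the width is 4 − 1 = 3 and tw(G) ≤ 3. For the lower bound: the 4 vertex sets {2,3,5}, {9}, {1}, {4,6,7,8} are disjoint, each induces a connected subgraph, and every pair is joined by at least one edge of G. Contracting each set to a single vertex therefore yields K_{4} as a minor, and since treewidth is minor-monotone, tw(G) ≥ tw(K_{4}) = 3. The upper and lower bounds meet at 3, so that is the treewidth.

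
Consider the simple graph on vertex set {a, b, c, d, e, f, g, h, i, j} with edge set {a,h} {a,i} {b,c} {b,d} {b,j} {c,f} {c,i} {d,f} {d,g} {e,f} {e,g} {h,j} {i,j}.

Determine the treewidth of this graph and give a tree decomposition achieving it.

The largest bag has 3 vertices, giving width 2; this decomposition certifies tw(G) ≤ 2. The edges a–h–j–i–a form a cycle, so G is not a tree and its treewidth is at least 2. Therefore the treewidth is 2.

Treewidth 2.
One optimal decomposition is:
Bags: B1 = {a, h, i}  B2 = {h, i, j}  B3 = {c, i, j}  B4 = {b, c, j}  B5 = {b, c, f}  B6 = {b, d, f}  B7 = {d, e, f}  B8 = {d, e, g}
Tree: B1–B2, B2–B3, B3–B4, B4–B5, B5–B6, B6–B7, B7–B8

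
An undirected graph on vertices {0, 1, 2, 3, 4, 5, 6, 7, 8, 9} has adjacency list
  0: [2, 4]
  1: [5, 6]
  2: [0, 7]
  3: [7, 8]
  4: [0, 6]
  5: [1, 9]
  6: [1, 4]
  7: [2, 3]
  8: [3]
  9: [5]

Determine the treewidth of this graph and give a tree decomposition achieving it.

Each bag holds 2 vertices, so the decomposition has width 1, which upper-bounds the treewidth. Any graph with an edge has treewidth ≥ 1, and G has the edge 9–5. Therefore the treewidth is 1.

Treewidth 1.
One optimal decomposition is:
Bags: B1 = {5, 9}  B2 = {1, 5}  B3 = {1, 6}  B4 = {4, 6}  B5 = {0, 4}  B6 = {0, 2}  B7 = {2, 7}  B8 = {3, 7}  B9 = {3, 8}
Tree: B1–B2, B2–B3, B3–B4, B4–B5, B5–B6, B6–B7, B7–B8, B8–B9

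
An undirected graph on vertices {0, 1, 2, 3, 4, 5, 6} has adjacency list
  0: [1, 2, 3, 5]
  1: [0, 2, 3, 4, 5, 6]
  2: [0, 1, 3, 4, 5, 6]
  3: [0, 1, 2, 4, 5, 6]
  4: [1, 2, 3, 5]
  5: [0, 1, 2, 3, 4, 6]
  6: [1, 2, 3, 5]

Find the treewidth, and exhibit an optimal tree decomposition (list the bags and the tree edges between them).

The largest bag has 5 vertices, giving width 4; this decomposition certifies tw(G) ≤ 4. For the lower bound, the 5 vertices {0, 1, 2, 3, 5} are pairwise adjacent, and any tree decomposition puts a clique entirely inside one bag — forcing width ≥ 4. Hence tw(G) = 4 exactly.

Treewidth 4.
Bags: B1 = {1, 2, 3, 4, 5}  B2 = {1, 2, 3, 5, 6}  B3 = {0, 1, 2, 3, 5}
Tree: B1–B2, B1–B3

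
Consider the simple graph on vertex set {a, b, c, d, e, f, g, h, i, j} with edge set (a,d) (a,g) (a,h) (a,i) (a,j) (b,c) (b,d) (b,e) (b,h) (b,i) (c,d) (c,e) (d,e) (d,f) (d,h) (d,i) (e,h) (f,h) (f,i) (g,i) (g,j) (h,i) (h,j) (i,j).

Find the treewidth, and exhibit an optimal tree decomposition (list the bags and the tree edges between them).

Treewidth 3.
Bags: B1 = {b, d, h, i}  B2 = {a, d, h, i}  B3 = {b, d, e, h}  B4 = {b, c, d, e}  B5 = {a, h, i, j}  B6 = {a, g, i, j}  B7 = {d, f, h, i}
Tree: B1–B2, B1–B3, B3–B4, B2–B5, B5–B6, B2–B7

The largest bag has 4 vertices, giving width 3; this decomposition certifies tw(G) ≤ 3. For the lower bound, the 4 vertices {b, d, e, h} are pairwise adjacent, and any tree decomposition puts a clique entirely inside one bag — forcing width ≥ 3. The upper and lower bounds meet at 3, so that is the treewidth.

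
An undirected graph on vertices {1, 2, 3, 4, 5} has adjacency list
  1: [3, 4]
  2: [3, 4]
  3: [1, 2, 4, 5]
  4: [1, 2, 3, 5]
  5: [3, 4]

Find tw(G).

2

A width-2 tree decomposition is:
Bags: B1 = {3, 4, 5}  B2 = {1, 3, 4}  B3 = {2, 3, 4}
Tree: B1–B2, B2–B3
Each bag holds 3 vertices, so the decomposition has width 2, which upper-bounds the treewidth. For the lower bound, the 3 vertices {1, 3, 4} are pairwise adjacent, and any tree decomposition puts a clique entirely inside one bag — forcing width ≥ 2. The upper and lower bounds meet at 2, so that is the treewidth.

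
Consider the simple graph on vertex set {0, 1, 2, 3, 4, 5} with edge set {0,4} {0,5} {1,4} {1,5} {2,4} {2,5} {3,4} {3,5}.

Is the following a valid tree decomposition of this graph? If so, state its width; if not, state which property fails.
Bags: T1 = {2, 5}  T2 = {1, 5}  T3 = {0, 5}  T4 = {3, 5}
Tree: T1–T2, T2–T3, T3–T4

A tree decomposition must satisfy three properties: every vertex lies in some bag; for every edge, both endpoints lie together in some bag; and for every vertex, the bags containing it form a connected subtree. Here vertex 4 appears in no bag, so the decomposition is invalid.

No — vertex 4 appears in no bag.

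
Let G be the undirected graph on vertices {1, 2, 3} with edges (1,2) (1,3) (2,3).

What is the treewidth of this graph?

A width-2 tree decomposition is:
Bags: B1 = {1, 2, 3}
Tree: (single bag)
A single bag containing all 3 vertices is trivially a valid decomposition of width 2. For the lower bound, the 3 vertices {1, 2, 3} are pairwise adjacent, and any tree decomposition puts a clique entirely inside one bag — forcing width ≥ 2. Combining the bounds, tw(G) = 2.

2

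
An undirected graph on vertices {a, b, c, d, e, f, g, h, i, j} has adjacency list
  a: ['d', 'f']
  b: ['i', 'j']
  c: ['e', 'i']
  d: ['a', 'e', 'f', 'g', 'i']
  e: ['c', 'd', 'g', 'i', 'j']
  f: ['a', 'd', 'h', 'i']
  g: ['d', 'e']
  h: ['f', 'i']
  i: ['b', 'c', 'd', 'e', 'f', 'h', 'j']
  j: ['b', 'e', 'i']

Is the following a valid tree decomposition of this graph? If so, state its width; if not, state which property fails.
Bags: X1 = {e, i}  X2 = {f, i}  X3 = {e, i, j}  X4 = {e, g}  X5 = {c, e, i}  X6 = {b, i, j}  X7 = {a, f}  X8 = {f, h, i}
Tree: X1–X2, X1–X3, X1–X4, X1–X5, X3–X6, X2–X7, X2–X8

A tree decomposition must satisfy three properties: every vertex lies in some bag; for every edge, both endpoints lie together in some bag; and for every vertex, the bags containing it form a connected subtree. Here vertex d appears in no bag, so the decomposition is invalid.

No — vertex d appears in no bag.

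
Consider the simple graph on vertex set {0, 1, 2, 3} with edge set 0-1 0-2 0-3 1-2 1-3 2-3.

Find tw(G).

A width-3 tree decomposition is:
Bags: B1 = {0, 1, 2, 3}
Tree: (single bag)
A single bag containing all 4 vertices is trivially a valid decomposition of width 3. Conversely, {0, 1, 2, 3} is a clique of size 4, and the vertices of any clique must share a bag in every tree decomposition; so some bag has ≥ 4 vertices and tw(G) ≥ 3. Combining the bounds, tw(G) = 3.

3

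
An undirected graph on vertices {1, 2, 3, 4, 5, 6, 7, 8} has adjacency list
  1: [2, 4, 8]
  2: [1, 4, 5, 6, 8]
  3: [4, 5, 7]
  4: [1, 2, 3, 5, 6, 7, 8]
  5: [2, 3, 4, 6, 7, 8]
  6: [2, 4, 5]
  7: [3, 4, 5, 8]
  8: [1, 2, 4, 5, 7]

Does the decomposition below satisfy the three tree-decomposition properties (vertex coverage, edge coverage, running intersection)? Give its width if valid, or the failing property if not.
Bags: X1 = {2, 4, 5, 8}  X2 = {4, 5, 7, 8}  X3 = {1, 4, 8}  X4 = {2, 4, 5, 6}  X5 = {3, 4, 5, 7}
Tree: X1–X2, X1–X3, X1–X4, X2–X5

No — edge (2,1) lies in no bag.

A tree decomposition must satisfy three properties: every vertex lies in some bag; for every edge, both endpoints lie together in some bag; and for every vertex, the bags containing it form a connected subtree. Here edge (2,1) lies in no bag, so the decomposition is invalid.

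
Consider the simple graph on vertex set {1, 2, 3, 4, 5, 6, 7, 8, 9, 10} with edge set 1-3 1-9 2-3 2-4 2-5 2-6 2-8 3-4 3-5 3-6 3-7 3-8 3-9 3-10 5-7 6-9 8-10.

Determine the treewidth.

A width-2 tree decomposition is:
Bags: B1 = {2, 3, 8}  B2 = {2, 3, 4}  B3 = {2, 3, 6}  B4 = {3, 6, 9}  B5 = {2, 3, 5}  B6 = {1, 3, 9}  B7 = {3, 8, 10}  B8 = {3, 5, 7}
Tree: B1–B2, B1–B3, B3–B4, B2–B5, B4–B6, B1–B7, B5–B8
Each bag holds 3 vertices, so the decomposition has width 2, which upper-bounds the treewidth. For the lower bound, the 3 vertices {1, 3, 9} are pairwise adjacent, and any tree decomposition puts a clique entirely inside one bag — forcing width ≥ 2. Combining the bounds, tw(G) = 2.

2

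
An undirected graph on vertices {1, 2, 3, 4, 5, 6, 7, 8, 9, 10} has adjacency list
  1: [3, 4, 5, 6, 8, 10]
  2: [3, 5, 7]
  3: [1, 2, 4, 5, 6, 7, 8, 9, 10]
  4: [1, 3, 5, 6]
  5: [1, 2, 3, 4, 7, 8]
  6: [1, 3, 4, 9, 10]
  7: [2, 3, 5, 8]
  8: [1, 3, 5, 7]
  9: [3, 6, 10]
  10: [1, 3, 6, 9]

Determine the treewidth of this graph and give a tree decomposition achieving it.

Each bag holds 4 vertices, so the decomposition has width 3, which upper-bounds the treewidth. On the other hand G contains the 4-clique {1, 3, 5, 8}. A clique must lie in a single bag of any decomposition, so no decomposition can have width below 3. The upper and lower bounds meet at 3, so that is the treewidth.

Treewidth 3.
One optimal decomposition is:
Bags: B1 = {1, 3, 4, 5}  B2 = {1, 3, 4, 6}  B3 = {1, 3, 5, 8}  B4 = {1, 3, 6, 10}  B5 = {3, 5, 7, 8}  B6 = {3, 6, 9, 10}  B7 = {2, 3, 5, 7}
Tree: B1–B2, B1–B3, B2–B4, B3–B5, B4–B6, B5–B7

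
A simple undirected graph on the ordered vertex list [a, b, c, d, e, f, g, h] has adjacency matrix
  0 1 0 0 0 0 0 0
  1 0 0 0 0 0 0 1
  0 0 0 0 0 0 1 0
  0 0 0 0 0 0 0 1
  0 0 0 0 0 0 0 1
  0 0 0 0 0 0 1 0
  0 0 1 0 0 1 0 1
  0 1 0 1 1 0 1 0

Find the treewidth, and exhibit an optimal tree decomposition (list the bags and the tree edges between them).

Every bag has size at most 2, so the width is 2 − 1 = 1 and tw(G) ≤ 1. G has an edge, so its treewidth is at least 1. The upper and lower bounds meet at 1, so that is the treewidth.

Treewidth 1.
One such decomposition:
Bags: B1 = {f, g}  B2 = {g, h}  B3 = {d, h}  B4 = {b, h}  B5 = {e, h}  B6 = {c, g}  B7 = {a, b}
Tree: B1–B2, B2–B3, B3–B4, B3–B5, B2–B6, B4–B7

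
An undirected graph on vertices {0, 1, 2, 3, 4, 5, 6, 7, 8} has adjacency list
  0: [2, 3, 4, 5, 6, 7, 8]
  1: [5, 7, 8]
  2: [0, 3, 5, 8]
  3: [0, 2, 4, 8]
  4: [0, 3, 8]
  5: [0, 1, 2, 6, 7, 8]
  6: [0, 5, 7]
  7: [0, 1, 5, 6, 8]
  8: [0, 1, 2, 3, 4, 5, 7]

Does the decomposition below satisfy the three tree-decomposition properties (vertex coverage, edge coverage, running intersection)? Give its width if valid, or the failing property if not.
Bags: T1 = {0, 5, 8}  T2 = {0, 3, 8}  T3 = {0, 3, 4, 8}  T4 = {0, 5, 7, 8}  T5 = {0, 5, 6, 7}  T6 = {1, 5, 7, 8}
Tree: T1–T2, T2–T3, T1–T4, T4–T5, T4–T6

No — vertex 2 appears in no bag.

A tree decomposition must satisfy three properties: every vertex lies in some bag; for every edge, both endpoints lie together in some bag; and for every vertex, the bags containing it form a connected subtree. Here vertex 2 appears in no bag, so the decomposition is invalid.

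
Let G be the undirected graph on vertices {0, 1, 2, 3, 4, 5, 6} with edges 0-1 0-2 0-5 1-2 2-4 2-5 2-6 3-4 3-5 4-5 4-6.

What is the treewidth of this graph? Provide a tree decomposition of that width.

Treewidth 2.
Bags: B1 = {2, 4, 5}  B2 = {0, 2, 5}  B3 = {3, 4, 5}  B4 = {0, 1, 2}  B5 = {2, 4, 6}
Tree: B1–B2, B1–B3, B2–B4, B1–B5

The largest bag has 3 vertices, giving width 2; this decomposition certifies tw(G) ≤ 2. On the other hand G contains the 3-clique {0, 1, 2}. A clique must lie in a single bag of any decomposition, so no decomposition can have width below 2. Therefore the treewidth is 2.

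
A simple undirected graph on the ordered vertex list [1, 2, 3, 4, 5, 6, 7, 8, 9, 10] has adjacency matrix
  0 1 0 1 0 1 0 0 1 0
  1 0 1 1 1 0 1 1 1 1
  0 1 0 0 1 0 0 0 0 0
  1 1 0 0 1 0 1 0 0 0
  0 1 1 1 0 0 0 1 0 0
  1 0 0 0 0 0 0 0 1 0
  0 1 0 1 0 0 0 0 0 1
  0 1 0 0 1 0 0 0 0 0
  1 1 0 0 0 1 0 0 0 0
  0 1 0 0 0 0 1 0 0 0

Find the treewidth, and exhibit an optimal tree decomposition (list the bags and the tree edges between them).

Treewidth 2.
One optimal decomposition is:
Bags: B1 = {1, 2, 4}  B2 = {2, 4, 5}  B3 = {1, 2, 9}  B4 = {2, 4, 7}  B5 = {2, 3, 5}  B6 = {2, 7, 10}  B7 = {1, 6, 9}  B8 = {2, 5, 8}
Tree: B1–B2, B1–B3, B1–B4, B2–B5, B4–B6, B3–B7, B2–B8

Each bag holds 3 vertices, so the decomposition has width 2, which upper-bounds the treewidth. Conversely, {2, 3, 5} is a clique of size 3, and the vertices of any clique must share a bag in every tree decomposition; so some bag has ≥ 3 vertices and tw(G) ≥ 2. The upper and lower bounds meet at 2, so that is the treewidth.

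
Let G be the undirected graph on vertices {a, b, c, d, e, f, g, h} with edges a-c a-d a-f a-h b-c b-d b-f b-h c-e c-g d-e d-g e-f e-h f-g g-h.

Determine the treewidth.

A width-4 tree decomposition is:
Bags: B1 = {c, d, e, f, h}  B2 = {c, d, f, g, h}  B3 = {b, c, d, f, h}  B4 = {a, c, d, f, h}
Tree: B1–B2, B2–B3, B3–B4
The largest bag has 5 vertices, giving width 4; this decomposition certifies tw(G) ≤ 4. For the lower bound: the 5 vertex sets {e,f}, {d,g}, {b,h}, {c}, {a} are disjoint, each induces a connected subgraph, and every pair is joined by at least one edge of G. Contracting each set to a single vertex therefore yields K_{5} as a minor, and since treewidth is minor-monotone, tw(G) ≥ tw(K_{5}) = 4. Therefore the treewidth is 4.

4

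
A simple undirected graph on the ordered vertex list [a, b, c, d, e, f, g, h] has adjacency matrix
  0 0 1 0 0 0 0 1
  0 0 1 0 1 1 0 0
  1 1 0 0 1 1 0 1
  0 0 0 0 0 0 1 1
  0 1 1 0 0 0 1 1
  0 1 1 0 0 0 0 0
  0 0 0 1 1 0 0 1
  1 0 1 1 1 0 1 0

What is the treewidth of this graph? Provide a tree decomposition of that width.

Treewidth 2.
One optimal decomposition is:
Bags: B1 = {c, e, h}  B2 = {a, c, h}  B3 = {e, g, h}  B4 = {d, g, h}  B5 = {b, c, e}  B6 = {b, c, f}
Tree: B1–B2, B1–B3, B3–B4, B1–B5, B5–B6

The largest bag has 3 vertices, giving width 2; this decomposition certifies tw(G) ≤ 2. On the other hand G contains the 3-clique {d, g, h}. A clique must lie in a single bag of any decomposition, so no decomposition can have width below 2. Therefore the treewidth is 2.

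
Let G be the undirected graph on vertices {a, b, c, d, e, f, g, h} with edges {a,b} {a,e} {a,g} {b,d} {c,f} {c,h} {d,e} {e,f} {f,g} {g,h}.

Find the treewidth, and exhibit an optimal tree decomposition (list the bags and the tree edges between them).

Each bag holds 3 vertices, so the decomposition has width 2, which upper-bounds the treewidth. Since d–b–a–e–d is a cycle in G, G is not acyclic. Forests are exactly the graphs of treewidth ≤ 1, so tw(G) ≥ 2. Combining the bounds, tw(G) = 2.

Treewidth 2.
Bags: B1 = {b, d, e}  B2 = {a, b, e}  B3 = {a, e, f}  B4 = {a, f, g}  B5 = {c, f, g}  B6 = {c, g, h}
Tree: B1–B2, B2–B3, B3–B4, B4–B5, B5–B6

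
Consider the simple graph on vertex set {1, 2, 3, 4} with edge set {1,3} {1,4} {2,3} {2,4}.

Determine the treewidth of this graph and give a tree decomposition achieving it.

Each bag holds 3 vertices, so the decomposition has width 2, which upper-bounds the treewidth. Since 3–2–4–1–3 is a cycle in G, G is not acyclic. Forests are exactly the graphs of treewidth ≤ 1, so tw(G) ≥ 2. The upper and lower bounds meet at 2, so that is the treewidth.

Treewidth 2.
Bags: B1 = {2, 3, 4}  B2 = {1, 3, 4}
Tree: B1–B2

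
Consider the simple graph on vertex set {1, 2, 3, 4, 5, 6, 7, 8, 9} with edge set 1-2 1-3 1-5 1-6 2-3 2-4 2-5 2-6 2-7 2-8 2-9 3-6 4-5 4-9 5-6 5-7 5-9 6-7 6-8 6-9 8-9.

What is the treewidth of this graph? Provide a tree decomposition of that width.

The largest bag has 4 vertices, giving width 3; this decomposition certifies tw(G) ≤ 3. For the lower bound, the 4 vertices {2, 4, 5, 9} are pairwise adjacent, and any tree decomposition puts a clique entirely inside one bag — forcing width ≥ 3. Hence tw(G) = 3 exactly.

Treewidth 3.
One such decomposition:
Bags: B1 = {2, 5, 6, 9}  B2 = {1, 2, 5, 6}  B3 = {2, 6, 8, 9}  B4 = {2, 4, 5, 9}  B5 = {2, 5, 6, 7}  B6 = {1, 2, 3, 6}
Tree: B1–B2, B1–B3, B1–B4, B2–B5, B2–B6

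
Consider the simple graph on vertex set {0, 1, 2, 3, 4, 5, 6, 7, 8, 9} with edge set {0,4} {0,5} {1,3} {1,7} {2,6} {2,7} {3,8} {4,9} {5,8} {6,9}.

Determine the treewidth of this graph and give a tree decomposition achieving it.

Every bag has size at most 3, so the width is 3 − 1 = 2 and tw(G) ≤ 2. Since 1–7–2–6–9–4–0–5–8–3–1 is a cycle in G, G is not acyclic. Forests are exactly the graphs of treewidth ≤ 1, so tw(G) ≥ 2. The upper and lower bounds meet at 2, so that is the treewidth.

Treewidth 2.
Bags: B1 = {1, 2, 7}  B2 = {1, 2, 6}  B3 = {1, 6, 9}  B4 = {1, 4, 9}  B5 = {0, 1, 4}  B6 = {0, 1, 5}  B7 = {1, 5, 8}  B8 = {1, 3, 8}
Tree: B1–B2, B2–B3, B3–B4, B4–B5, B5–B6, B6–B7, B7–B8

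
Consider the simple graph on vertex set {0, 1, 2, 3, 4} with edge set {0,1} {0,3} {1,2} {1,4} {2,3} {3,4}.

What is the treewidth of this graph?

A width-2 tree decomposition is:
Bags: B1 = {1, 2, 3}  B2 = {0, 1, 3}  B3 = {1, 3, 4}
Tree: B1–B2, B2–B3
Each bag holds 3 vertices, so the decomposition has width 2, which upper-bounds the treewidth. Since 3–2–1–0–3 is a cycle in G, G is not acyclic. Forests are exactly the graphs of treewidth ≤ 1, so tw(G) ≥ 2. Combining the bounds, tw(G) = 2.

2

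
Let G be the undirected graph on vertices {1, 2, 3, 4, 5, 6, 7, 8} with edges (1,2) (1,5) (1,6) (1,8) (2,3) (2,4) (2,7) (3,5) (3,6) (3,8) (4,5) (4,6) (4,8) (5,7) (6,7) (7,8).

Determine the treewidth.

4

A width-4 tree decomposition is:
Bags: B1 = {2, 5, 6, 7, 8}  B2 = {2, 3, 5, 6, 8}  B3 = {1, 2, 5, 6, 8}  B4 = {2, 4, 5, 6, 8}
Tree: B1–B2, B2–B3, B3–B4
Every bag has size at most 5, so the width is 5 − 1 = 4 and tw(G) ≤ 4. For the lower bound: the 5 vertex sets {7,8}, {3,5}, {1,2}, {6}, {4} are disjoint, each induces a connected subgraph, and every pair is joined by at least one edge of G. Contracting each set to a single vertex therefore yields K_{5} as a minor, and since treewidth is minor-monotone, tw(G) ≥ tw(K_{5}) = 4. The upper and lower bounds meet at 4, so that is the treewidth.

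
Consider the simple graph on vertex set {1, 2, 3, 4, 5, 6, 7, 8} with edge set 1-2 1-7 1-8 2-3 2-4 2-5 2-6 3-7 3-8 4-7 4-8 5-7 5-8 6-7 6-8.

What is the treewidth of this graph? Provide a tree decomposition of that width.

Treewidth 3.
One such decomposition:
Bags: B1 = {2, 4, 7, 8}  B2 = {2, 5, 7, 8}  B3 = {2, 3, 7, 8}  B4 = {2, 6, 7, 8}  B5 = {1, 2, 7, 8}
Tree: B1–B2, B2–B3, B3–B4, B4–B5

Each bag holds 4 vertices, so the decomposition has width 3, which upper-bounds the treewidth. For the lower bound: the 4 vertex sets {4,7}, {2,5}, {8}, {3} are disjoint, each induces a connected subgraph, and every pair is joined by at least one edge of G. Contracting each set to a single vertex therefore yields K_{4} as a minor, and since treewidth is minor-monotone, tw(G) ≥ tw(K_{4}) = 3. The upper and lower bounds meet at 3, so that is the treewidth.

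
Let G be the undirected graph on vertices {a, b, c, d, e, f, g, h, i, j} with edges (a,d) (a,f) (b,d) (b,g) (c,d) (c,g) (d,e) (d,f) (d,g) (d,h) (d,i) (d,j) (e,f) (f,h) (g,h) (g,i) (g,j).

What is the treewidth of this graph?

A width-2 tree decomposition is:
Bags: B1 = {d, g, i}  B2 = {d, g, h}  B3 = {d, g, j}  B4 = {c, d, g}  B5 = {d, f, h}  B6 = {d, e, f}  B7 = {a, d, f}  B8 = {b, d, g}
Tree: B1–B2, B1–B3, B1–B4, B2–B5, B5–B6, B6–B7, B1–B8
Every bag has size at most 3, so the width is 3 − 1 = 2 and tw(G) ≤ 2. On the other hand G contains the 3-clique {d, g, h}. A clique must lie in a single bag of any decomposition, so no decomposition can have width below 2. Hence tw(G) = 2 exactly.

2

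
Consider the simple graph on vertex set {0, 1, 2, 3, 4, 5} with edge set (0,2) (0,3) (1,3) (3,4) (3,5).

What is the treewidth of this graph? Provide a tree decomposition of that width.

The largest bag has 2 vertices, giving width 1; this decomposition certifies tw(G) ≤ 1. G has an edge, so its treewidth is at least 1. The upper and lower bounds meet at 1, so that is the treewidth.

Treewidth 1.
Bags: B1 = {0, 3}  B2 = {3, 4}  B3 = {0, 2}  B4 = {1, 3}  B5 = {3, 5}
Tree: B1–B2, B1–B3, B1–B4, B4–B5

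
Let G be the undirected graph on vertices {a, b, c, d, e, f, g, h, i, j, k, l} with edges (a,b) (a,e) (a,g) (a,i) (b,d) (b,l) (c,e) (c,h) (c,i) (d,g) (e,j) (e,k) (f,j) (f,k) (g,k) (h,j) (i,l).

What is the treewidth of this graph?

3

A width-3 tree decomposition is:
Bags: B1 = {f, h, j, k}  B2 = {e, h, j, k}  B3 = {c, e, h, k}  B4 = {c, e, g, k}  B5 = {a, c, e, g}  B6 = {a, c, g, i}  B7 = {a, d, g, i}  B8 = {a, b, d, i}  B9 = {b, d, i, l}
Tree: B1–B2, B2–B3, B3–B4, B4–B5, B5–B6, B6–B7, B7–B8, B8–B9
Each bag holds 4 vertices, so the decomposition has width 3, which upper-bounds the treewidth. For the lower bound: the 4 vertex sets {f,h,j}, {k}, {e}, {a,c,g,i} are disjoint, each induces a connected subgraph, and every pair is joined by at least one edge of G. Contracting each set to a single vertex therefore yields K_{4} as a minor, and since treewidth is minor-monotone, tw(G) ≥ tw(K_{4}) = 3. Therefore the treewidth is 3.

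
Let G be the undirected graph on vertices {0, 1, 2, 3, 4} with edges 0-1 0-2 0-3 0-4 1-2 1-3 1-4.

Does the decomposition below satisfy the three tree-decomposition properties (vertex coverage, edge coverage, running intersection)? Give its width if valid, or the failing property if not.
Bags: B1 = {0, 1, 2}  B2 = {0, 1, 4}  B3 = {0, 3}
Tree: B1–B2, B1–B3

No — edge (1,3) lies in no bag.

A tree decomposition must satisfy three properties: every vertex lies in some bag; for every edge, both endpoints lie together in some bag; and for every vertex, the bags containing it form a connected subtree. Here edge (1,3) lies in no bag, so the decomposition is invalid.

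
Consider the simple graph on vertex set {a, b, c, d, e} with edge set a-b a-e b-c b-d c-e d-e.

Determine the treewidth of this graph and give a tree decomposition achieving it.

Each bag holds 3 vertices, so the decomposition has width 2, which upper-bounds the treewidth. For the lower bound, G contains the cycle d–e–c–b–d, so G is not a forest; only forests have treewidth ≤ 1, hence tw(G) ≥ 2. The upper and lower bounds meet at 2, so that is the treewidth.

Treewidth 2.
One optimal decomposition is:
Bags: B1 = {b, d, e}  B2 = {b, c, e}  B3 = {a, b, e}
Tree: B1–B2, B2–B3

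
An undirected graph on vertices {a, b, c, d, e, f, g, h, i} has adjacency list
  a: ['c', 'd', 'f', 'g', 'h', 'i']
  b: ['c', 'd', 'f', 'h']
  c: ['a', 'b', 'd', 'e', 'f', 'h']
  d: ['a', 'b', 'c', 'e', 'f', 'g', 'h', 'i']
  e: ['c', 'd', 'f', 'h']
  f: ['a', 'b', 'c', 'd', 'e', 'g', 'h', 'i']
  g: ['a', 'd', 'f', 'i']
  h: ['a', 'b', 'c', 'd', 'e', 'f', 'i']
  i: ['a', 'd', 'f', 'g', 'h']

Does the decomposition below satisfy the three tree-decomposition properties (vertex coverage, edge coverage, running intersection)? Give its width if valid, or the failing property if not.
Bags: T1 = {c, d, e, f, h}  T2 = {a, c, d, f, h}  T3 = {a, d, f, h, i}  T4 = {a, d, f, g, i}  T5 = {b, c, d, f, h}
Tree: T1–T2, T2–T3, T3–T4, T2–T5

Yes; width 4.

Checking the three conditions: (i) the bags cover all of {a, b, c, d, e, f, g, h, i}; (ii) for each edge, some bag contains both endpoints; (iii) the bags containing any fixed vertex form a subtree. All hold, so the decomposition is valid with width 5 − 1 = 4.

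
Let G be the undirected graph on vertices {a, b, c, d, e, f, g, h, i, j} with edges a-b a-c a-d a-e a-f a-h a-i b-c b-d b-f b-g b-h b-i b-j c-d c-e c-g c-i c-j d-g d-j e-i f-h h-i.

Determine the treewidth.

A width-3 tree decomposition is:
Bags: B1 = {b, c, d, j}  B2 = {a, b, c, d}  B3 = {b, c, d, g}  B4 = {a, b, c, i}  B5 = {a, b, h, i}  B6 = {a, c, e, i}  B7 = {a, b, f, h}
Tree: B1–B2, B1–B3, B2–B4, B4–B5, B4–B6, B5–B7
Each bag holds 4 vertices, so the decomposition has width 3, which upper-bounds the treewidth. For the lower bound, the 4 vertices {a, c, e, i} are pairwise adjacent, and any tree decomposition puts a clique entirely inside one bag — forcing width ≥ 3. Therefore the treewidth is 3.

3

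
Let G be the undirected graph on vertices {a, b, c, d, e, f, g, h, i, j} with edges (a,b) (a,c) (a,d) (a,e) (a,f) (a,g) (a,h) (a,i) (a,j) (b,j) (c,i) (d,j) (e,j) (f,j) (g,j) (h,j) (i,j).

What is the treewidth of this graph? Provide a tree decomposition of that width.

Each bag holds 3 vertices, so the decomposition has width 2, which upper-bounds the treewidth. On the other hand G contains the 3-clique {a, d, j}. A clique must lie in a single bag of any decomposition, so no decomposition can have width below 2. Combining the bounds, tw(G) = 2.

Treewidth 2.
One such decomposition:
Bags: B1 = {a, e, j}  B2 = {a, i, j}  B3 = {a, g, j}  B4 = {a, b, j}  B5 = {a, f, j}  B6 = {a, h, j}  B7 = {a, d, j}  B8 = {a, c, i}
Tree: B1–B2, B2–B3, B1–B4, B2–B5, B5–B6, B4–B7, B2–B8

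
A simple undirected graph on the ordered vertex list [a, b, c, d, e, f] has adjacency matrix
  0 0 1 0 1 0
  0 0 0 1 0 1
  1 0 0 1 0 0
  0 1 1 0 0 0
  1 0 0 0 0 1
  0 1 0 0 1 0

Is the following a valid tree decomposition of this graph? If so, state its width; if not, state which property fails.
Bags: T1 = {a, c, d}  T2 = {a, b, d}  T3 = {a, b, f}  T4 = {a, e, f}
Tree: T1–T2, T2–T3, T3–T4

Checking the three conditions: (i) the bags cover all of {a, b, c, d, e, f}; (ii) for each edge, some bag contains both endpoints; (iii) the bags containing any fixed vertex form a subtree. All hold, so the decomposition is valid with width 3 − 1 = 2.

Yes; width 2.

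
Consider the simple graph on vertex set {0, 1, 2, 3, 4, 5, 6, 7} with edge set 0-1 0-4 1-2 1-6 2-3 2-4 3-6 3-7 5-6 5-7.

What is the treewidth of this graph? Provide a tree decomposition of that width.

Treewidth 2.
One optimal decomposition is:
Bags: B1 = {5, 6, 7}  B2 = {3, 6, 7}  B3 = {1, 3, 6}  B4 = {1, 2, 3}  B5 = {0, 1, 2}  B6 = {0, 2, 4}
Tree: B1–B2, B2–B3, B3–B4, B4–B5, B5–B6

Each bag holds 3 vertices, so the decomposition has width 2, which upper-bounds the treewidth. Since 5–7–3–6–5 is a cycle in G, G is not acyclic. Forests are exactly the graphs of treewidth ≤ 1, so tw(G) ≥ 2. Combining the bounds, tw(G) = 2.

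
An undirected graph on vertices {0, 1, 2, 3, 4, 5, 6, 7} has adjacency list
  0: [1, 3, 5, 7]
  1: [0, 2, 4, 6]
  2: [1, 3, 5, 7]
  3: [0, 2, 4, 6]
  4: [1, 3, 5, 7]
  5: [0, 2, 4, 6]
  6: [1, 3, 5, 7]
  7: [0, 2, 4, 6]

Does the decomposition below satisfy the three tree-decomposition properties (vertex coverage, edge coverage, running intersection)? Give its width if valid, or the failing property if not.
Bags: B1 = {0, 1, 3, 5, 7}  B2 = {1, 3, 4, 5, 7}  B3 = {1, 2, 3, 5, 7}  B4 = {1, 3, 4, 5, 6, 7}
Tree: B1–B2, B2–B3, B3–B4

A tree decomposition must satisfy three properties: every vertex lies in some bag; for every edge, both endpoints lie together in some bag; and for every vertex, the bags containing it form a connected subtree. Here bags containing vertex 4 are not connected in the tree, so the decomposition is invalid.

No — bags containing vertex 4 are not connected in the tree.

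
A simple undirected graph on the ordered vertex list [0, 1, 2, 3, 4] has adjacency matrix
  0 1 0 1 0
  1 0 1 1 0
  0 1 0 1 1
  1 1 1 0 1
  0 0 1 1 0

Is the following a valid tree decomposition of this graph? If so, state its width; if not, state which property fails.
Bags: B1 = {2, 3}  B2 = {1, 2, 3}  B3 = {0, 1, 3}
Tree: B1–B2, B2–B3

No — vertex 4 appears in no bag.

A tree decomposition must satisfy three properties: every vertex lies in some bag; for every edge, both endpoints lie together in some bag; and for every vertex, the bags containing it form a connected subtree. Here vertex 4 appears in no bag, so the decomposition is invalid.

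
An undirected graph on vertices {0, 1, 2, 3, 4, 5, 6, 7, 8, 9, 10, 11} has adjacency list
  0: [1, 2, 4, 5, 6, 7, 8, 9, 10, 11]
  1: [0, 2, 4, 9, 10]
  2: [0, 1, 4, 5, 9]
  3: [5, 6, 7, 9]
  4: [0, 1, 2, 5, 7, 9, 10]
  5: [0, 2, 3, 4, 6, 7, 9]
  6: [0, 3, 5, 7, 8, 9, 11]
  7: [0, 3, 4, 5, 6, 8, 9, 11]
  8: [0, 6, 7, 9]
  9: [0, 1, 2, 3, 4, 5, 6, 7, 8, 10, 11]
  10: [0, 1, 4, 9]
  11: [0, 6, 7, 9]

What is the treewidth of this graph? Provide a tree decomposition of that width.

Treewidth 4.
One optimal decomposition is:
Bags: B1 = {0, 4, 5, 7, 9}  B2 = {0, 5, 6, 7, 9}  B3 = {0, 2, 4, 5, 9}  B4 = {3, 5, 6, 7, 9}  B5 = {0, 6, 7, 9, 11}  B6 = {0, 1, 2, 4, 9}  B7 = {0, 6, 7, 8, 9}  B8 = {0, 1, 4, 9, 10}
Tree: B1–B2, B1–B3, B2–B4, B2–B5, B3–B6, B2–B7, B6–B8

Each bag holds 5 vertices, so the decomposition has width 4, which upper-bounds the treewidth. On the other hand G contains the 5-clique {0, 6, 7, 8, 9}. A clique must lie in a single bag of any decomposition, so no decomposition can have width below 4. The upper and lower bounds meet at 4, so that is the treewidth.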